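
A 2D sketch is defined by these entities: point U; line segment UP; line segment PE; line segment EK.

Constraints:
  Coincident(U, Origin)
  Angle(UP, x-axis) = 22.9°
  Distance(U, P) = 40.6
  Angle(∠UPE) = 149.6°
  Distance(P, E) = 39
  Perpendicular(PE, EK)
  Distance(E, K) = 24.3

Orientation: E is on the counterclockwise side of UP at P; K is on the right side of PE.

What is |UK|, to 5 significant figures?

86.543

U is at the origin; UP runs at 22.9° with length 40.6, so P = 40.6·(cos 22.9°, sin 22.9°) = (37.400, 15.798). ∠UPE = 149.6°, so PE runs at 22.9° + (180° − 149.6°) = 53.300° from the x-axis; with |PE| = 39.0, E = P + 39.0·(cos 53.300°, sin 53.300°) = (60.708, 47.068). PE is perpendicular to EK; with |EK| = 24.3 on the right of PE, K = E + 24.3·(0.80178, -0.59763) = (80.191, 32.545). Then |UK| = |K − U| = 86.543.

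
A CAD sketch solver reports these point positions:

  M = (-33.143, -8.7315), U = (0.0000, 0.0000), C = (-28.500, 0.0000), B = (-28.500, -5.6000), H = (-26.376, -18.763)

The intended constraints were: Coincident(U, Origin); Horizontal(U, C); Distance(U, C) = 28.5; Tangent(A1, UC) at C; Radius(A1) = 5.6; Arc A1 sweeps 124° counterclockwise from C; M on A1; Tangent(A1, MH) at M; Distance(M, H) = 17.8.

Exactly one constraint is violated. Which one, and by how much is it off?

Distance(M, H) = 17.8 — off by 5.70.

U = (0.00, 0.00) ✓; U.y = 0.00, C.y = 0.00 ✓; |UC| = 28.50 ✓; ∠(BC, CU) = 90.00° ✓; |BC| = 5.600 ✓; bearing(B→M) − bearing(B→C) = 124.0° ✓; |BM| = 5.600 ✓; ∠(BM, MH) = 90.00° ✓; |MH| = 12.10 ✗.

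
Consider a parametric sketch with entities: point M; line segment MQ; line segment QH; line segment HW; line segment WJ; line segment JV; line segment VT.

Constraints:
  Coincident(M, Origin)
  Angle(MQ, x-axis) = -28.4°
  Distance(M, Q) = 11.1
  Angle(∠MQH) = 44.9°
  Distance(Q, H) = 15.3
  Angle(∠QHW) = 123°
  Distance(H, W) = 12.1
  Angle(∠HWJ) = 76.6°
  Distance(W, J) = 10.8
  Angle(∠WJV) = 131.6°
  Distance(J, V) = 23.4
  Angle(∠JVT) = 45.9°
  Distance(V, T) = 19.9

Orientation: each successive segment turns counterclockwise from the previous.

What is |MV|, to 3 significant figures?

17.5

M is at the origin; MQ runs at -28.4° with length 11.1, so Q = (9.76, -5.28). ∠MQH = 44.9° gives QH at 107° from the x-axis; with |QH| = 15.3, H = (5.37, 9.38). ∠QHW = 123.0° gives HW at 164° from the x-axis; with |HW| = 12.1, W = (-6.25, 12.8). ∠HWJ = 76.6° gives WJ at -92.9° from the x-axis; with |WJ| = 10.8, J = (-6.79, 1.99). ∠WJV = 131.6° gives JV at -44.5° from the x-axis; with |JV| = 23.4, V = (9.90, -14.4). Then |MV| = |V − M| = 17.5.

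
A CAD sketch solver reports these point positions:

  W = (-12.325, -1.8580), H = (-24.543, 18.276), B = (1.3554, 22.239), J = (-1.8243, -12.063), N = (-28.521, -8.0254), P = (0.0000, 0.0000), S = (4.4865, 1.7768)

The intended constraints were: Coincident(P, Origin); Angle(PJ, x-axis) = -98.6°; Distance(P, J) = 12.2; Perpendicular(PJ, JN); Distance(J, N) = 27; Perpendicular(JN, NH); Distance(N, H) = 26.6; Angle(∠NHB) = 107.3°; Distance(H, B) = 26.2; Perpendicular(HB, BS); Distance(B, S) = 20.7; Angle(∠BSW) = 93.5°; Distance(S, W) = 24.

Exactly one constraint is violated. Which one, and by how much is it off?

Distance(S, W) = 24 — off by 6.80.

P = (0.00, 0.00) ✓; PJ at -98.60° ✓; |PJ| = 12.20 ✓; ∠(PJ, JN) = 90.00° ✓; |JN| = 27.00 ✓; ∠(JN, NH) = 90.00° ✓; |NH| = 26.60 ✓; ∠NHB = 107.3° ✓; |HB| = 26.20 ✓; ∠(HB, BS) = 90.00° ✓; |BS| = 20.70 ✓; ∠BSW = 93.50° ✓; |SW| = 17.20 ✗.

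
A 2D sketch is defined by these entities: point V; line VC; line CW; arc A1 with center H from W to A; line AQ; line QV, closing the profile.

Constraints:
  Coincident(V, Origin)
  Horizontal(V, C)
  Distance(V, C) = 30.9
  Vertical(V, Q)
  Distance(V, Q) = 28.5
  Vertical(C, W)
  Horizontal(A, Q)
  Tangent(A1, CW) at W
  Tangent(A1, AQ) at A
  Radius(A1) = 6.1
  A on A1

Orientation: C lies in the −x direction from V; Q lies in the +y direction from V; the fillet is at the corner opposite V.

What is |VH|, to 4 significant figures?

33.42

V is at the origin; VC is horizontal with |VC| = 30.9 and C on the −x side, so C = (-30.90, 0.000). VQ is vertical with |VQ| = 28.5 and Q on the +y side, so Q = (0.000, 28.50). The virtual corner opposite V is at (-30.90, 28.50). A1 meets CW tangentially, so HW is at right angles to CW and A1 meets AQ tangentially, so HA is at right angles to AQ, with radius 6.1, so the center H sits 6.1 in from both sides at H = (-24.80, 22.40). Then |VH| = |H − V| = 33.42.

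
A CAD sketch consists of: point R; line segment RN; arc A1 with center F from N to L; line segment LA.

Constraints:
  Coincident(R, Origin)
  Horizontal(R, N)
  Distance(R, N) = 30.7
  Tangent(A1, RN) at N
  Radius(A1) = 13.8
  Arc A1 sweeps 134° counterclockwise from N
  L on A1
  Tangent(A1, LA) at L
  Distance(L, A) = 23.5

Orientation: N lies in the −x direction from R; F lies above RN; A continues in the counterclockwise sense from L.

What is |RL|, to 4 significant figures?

31.28

R is at the origin; R and N share the same y with |RN| = 30.7 and N on the −x side, so N = (-30.70, 0.000). A1 meets RN tangentially, so FN is at right angles to RN, so F = N + (0, 13.8) = (-30.70, 13.80). On A1, N sits at bearing -90° from F; a 134° counterclockwise sweep puts L at bearing 44°, so L = F + 13.8·(cos 44°, sin 44°) = (-20.77, 23.39). Then |RL| = |L − R| = 31.28.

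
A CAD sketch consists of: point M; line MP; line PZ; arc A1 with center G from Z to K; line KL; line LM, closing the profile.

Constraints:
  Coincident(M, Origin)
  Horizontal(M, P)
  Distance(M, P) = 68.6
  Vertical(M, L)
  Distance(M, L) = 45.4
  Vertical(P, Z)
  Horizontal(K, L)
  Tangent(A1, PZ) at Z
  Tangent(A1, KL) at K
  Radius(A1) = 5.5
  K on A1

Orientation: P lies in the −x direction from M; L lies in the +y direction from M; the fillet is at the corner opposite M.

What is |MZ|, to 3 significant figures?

79.4

The virtual corner opposite M is at (-68.6, 45.4). The tangent condition forces GZ to be normal to PZ and since A1 is tangent to KL there, GK ⟂ KL, with radius 5.5, so the center G sits 5.5 in from both sides at G = (-63.1, 39.9). That places the tangent points at Z = (-68.6, 39.9) on PZ and K = (-63.1, 45.4) on KL. Then |MZ| = |Z − M| = 79.4.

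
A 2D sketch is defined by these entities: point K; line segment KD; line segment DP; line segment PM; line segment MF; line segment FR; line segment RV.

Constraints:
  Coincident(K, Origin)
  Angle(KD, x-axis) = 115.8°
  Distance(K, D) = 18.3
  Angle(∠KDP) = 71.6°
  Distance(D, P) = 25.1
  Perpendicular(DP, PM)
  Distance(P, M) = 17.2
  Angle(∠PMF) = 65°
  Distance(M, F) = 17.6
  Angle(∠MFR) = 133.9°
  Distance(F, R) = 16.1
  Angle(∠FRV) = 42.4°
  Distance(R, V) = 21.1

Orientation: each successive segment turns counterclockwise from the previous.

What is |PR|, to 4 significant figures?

21.86

K is at the origin; KD runs at 115.8° with length 18.3, so D = (-7.965, 16.48). ∠KDP = 71.6° gives DP at -135.8° from the x-axis; with |DP| = 25.1, P = (-25.96, -1.023). DP is perpendicular to PM, so PM runs at -45.80°; with |PM| = 17.2, M = (-13.97, -13.35). ∠PMF = 65.0° gives MF at 69.20° from the x-axis; with |MF| = 17.6, F = (-7.718, 3.099). ∠MFR = 133.9° gives FR at 115.3° from the x-axis; with |FR| = 16.1, R = (-14.60, 17.65). Then |PR| = |R − P| = 21.86.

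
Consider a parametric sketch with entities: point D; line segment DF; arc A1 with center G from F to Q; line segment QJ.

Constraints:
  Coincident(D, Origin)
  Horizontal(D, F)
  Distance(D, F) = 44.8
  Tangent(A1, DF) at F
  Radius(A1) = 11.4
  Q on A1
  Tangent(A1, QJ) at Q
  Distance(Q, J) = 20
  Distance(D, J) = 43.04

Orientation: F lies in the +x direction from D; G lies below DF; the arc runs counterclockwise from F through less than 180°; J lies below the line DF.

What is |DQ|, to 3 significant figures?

34.9

Checks: |GQ| = 11.40 ✓; ∠(GQ, QJ) = 90.00° ✓; |QJ| = 20.00 ✓; |DJ| = 43.04 ✓.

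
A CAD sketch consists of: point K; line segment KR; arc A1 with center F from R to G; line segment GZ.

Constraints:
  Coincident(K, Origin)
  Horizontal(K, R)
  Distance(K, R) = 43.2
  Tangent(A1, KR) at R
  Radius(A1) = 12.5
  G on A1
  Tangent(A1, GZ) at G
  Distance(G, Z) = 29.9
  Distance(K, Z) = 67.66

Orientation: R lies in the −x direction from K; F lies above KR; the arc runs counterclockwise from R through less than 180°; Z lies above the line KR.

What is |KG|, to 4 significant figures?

38.91

Checks: |FG| = 12.50 ✓; ∠(FG, GZ) = 90.00° ✓; |GZ| = 29.90 ✓; |KZ| = 67.66 ✓.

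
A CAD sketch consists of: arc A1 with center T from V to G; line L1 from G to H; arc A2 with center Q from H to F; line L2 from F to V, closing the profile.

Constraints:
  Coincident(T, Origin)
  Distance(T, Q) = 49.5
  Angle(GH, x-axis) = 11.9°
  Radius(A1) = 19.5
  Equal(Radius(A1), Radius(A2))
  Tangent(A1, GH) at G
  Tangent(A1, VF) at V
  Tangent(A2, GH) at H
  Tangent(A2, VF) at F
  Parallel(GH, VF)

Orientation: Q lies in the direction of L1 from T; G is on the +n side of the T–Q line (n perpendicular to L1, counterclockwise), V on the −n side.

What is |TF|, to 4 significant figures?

53.20

The slot axis is L1's direction at 11.9°, so u = (cos 11.9°, sin 11.9°) = (0.9785, 0.2062) and n = (−sin 11.9°, cos 11.9°) = (-0.2062, 0.9785). T is at the origin and Q lies 49.5 along u from T, so Q = 49.5·u = (48.44, 10.21). Tangency of A1 to both parallel lines with radius 19.5 puts G and V at T ± 19.5·n: G = (-4.021, 19.08), V = (4.021, -19.08). Equal radii place H and F the same way about Q: H = Q + 19.5·n = (44.42, 29.29), F = Q − 19.5·n = (52.46, -8.874). Then |TF| = |F − T| = 53.20.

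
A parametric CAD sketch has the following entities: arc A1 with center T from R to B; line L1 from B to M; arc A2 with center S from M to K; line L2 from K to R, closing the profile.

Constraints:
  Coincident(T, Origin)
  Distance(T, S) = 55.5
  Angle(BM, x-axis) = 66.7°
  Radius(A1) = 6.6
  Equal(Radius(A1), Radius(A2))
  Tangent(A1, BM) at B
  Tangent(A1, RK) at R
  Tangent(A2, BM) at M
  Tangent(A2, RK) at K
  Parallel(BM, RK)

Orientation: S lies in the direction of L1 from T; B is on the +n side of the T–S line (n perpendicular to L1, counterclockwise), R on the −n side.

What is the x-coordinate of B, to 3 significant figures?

-6.06

T is at the origin and S lies 55.5 along u from T, so S = 55.5·u = (22.0, 51.0). Tangency of A1 to both parallel lines with radius 6.6 puts B and R at T ± 6.6·n: B = (-6.06, 2.61), R = (6.06, -2.61). So B.x = -6.06.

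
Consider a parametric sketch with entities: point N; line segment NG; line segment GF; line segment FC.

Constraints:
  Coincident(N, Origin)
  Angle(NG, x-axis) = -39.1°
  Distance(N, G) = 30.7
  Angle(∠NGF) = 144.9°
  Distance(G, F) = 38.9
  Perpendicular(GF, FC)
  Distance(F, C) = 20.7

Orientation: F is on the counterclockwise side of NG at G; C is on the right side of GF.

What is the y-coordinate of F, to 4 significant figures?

-22.08

N is at the origin; NG runs at -39.1° with length 30.7, so G = 30.7·(cos -39.1°, sin -39.1°) = (23.82, -19.36). ∠NGF = 144.9°, so GF runs at -39.1° + (180° − 144.9°) = -4.000° from the x-axis; with |GF| = 38.9, F = G + 38.9·(cos -4.000°, sin -4.000°) = (62.63, -22.08). So F.y = -22.08.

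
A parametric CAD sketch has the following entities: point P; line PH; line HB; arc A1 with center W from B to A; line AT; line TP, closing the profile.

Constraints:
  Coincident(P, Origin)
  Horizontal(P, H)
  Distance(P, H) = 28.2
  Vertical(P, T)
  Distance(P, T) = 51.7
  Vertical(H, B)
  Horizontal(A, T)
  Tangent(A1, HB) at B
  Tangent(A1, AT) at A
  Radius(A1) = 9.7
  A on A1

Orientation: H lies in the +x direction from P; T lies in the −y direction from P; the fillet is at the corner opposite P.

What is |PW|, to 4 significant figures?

45.89

P is at the origin; PH is horizontal with |PH| = 28.2 and H on the +x side, so H = (28.20, 0.000). PT is vertical with |PT| = 51.7 and T on the −y side, so T = (0.000, -51.70). The virtual corner opposite P is at (28.20, -51.70). Since A1 is tangent to HB there, WB ⟂ HB and A1 meets AT tangentially, so WA is at right angles to AT, with radius 9.7, so the center W sits 9.7 in from both sides at W = (18.50, -42.00). Then |PW| = |W − P| = 45.89.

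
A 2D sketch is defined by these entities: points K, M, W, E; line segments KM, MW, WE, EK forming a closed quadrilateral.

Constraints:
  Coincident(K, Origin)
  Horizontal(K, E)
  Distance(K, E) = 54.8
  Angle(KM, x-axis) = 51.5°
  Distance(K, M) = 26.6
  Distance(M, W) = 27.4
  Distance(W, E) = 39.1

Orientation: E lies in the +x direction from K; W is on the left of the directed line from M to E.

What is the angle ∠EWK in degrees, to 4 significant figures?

70.82°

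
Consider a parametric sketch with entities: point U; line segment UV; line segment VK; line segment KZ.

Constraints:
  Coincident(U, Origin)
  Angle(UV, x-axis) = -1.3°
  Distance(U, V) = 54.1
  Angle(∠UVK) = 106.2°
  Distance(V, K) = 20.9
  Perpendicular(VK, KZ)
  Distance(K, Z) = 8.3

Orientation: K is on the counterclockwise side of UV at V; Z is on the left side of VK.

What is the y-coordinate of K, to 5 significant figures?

18.705

U is at the origin; UV runs at -1.3° with length 54.1, so V = 54.1·(cos -1.3°, sin -1.3°) = (54.086, -1.2274). ∠UVK = 106.2°, so VK runs at -1.3° + (180° − 106.2°) = 72.500° from the x-axis; with |VK| = 20.9, K = V + 20.9·(cos 72.500°, sin 72.500°) = (60.371, 18.705). So K.y = 18.705.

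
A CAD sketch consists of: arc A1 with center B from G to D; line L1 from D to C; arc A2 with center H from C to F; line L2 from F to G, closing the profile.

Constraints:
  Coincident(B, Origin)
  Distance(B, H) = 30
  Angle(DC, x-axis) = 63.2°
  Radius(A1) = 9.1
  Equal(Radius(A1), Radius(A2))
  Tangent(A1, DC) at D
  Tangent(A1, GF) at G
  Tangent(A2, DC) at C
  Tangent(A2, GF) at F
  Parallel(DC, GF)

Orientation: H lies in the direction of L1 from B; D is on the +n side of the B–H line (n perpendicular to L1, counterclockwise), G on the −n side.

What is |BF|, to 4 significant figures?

31.35

The slot axis is L1's direction at 63.2°, so u = (cos 63.2°, sin 63.2°) = (0.4509, 0.8926) and n = (−sin 63.2°, cos 63.2°) = (-0.8926, 0.4509). B is at the origin and H lies 30.0 along u from B, so H = 30.0·u = (13.53, 26.78). Tangency of A1 to both parallel lines with radius 9.1 puts D and G at B ± 9.1·n: D = (-8.123, 4.103), G = (8.123, -4.103). Equal radii place C and F the same way about H: C = H + 9.1·n = (5.404, 30.88), F = H − 9.1·n = (21.65, 22.67). Then |BF| = |F − B| = 31.35.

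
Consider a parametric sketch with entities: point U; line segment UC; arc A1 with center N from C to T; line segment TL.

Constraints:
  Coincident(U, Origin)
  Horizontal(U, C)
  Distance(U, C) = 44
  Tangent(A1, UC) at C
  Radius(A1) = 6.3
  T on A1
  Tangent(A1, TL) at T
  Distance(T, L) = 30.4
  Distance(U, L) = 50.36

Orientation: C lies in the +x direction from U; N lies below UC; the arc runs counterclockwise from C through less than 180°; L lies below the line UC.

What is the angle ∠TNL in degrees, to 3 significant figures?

78.3°

Checks: ∠(NC, CU) = 90.00° ✓; |NT| = 6.300 ✓; ∠(NT, TL) = 90.00° ✓; |TL| = 30.40 ✓; |UL| = 50.36 ✓.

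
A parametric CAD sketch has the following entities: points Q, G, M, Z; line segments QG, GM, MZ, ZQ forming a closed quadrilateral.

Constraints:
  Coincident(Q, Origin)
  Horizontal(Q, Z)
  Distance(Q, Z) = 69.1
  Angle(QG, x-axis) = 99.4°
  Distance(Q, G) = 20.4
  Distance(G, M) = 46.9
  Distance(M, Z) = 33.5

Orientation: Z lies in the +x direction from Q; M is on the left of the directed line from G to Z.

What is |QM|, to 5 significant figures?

48.632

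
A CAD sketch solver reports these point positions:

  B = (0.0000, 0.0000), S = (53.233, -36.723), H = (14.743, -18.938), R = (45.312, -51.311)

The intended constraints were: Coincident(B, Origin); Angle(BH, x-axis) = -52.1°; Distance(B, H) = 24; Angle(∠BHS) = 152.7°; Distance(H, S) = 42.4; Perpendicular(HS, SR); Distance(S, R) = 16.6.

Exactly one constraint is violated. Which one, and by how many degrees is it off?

Perpendicular(HS, SR) — off by 3.70°.

B = (0.00, 0.00) ✓; BH at -52.10° ✓; |BH| = 24.00 ✓; ∠BHS = 152.7° ✓; |HS| = 42.40 ✓; ∠(HS, SR) = 93.70° ✗; |SR| = 16.60 ✓.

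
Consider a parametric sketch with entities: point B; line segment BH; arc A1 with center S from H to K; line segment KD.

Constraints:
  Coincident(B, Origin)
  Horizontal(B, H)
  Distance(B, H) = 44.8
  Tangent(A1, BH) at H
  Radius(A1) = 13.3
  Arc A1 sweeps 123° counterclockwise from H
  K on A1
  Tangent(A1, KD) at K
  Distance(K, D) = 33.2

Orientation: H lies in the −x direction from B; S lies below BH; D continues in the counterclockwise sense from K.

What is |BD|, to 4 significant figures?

61.45

B is at the origin; BH is horizontal with |BH| = 44.8 and H on the −x side, so H = (-44.80, 0.000). The tangent condition forces SH to be normal to BH, so S = H + (0, -13.3) = (-44.80, -13.30). On A1, H sits at bearing 90° from S; a 123° counterclockwise sweep puts K at bearing 213°, so K = S + 13.3·(cos 213°, sin 213°) = (-55.95, -20.54). Since A1 is tangent to KD there, SK ⟂ KD, so KD runs along (−sin 213°, cos 213°); with |KD| = 33.2, D = (-37.87, -48.39). Then |BD| = |D − B| = 61.45.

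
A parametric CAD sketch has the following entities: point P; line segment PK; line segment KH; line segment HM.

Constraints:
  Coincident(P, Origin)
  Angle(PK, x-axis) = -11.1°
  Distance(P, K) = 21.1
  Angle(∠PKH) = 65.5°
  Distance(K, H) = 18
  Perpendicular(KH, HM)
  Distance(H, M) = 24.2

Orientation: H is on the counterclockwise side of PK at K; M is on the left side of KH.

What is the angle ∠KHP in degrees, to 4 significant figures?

64.28°

P is at the origin; PK runs at -11.1° with length 21.1, so K = 21.1·(cos -11.1°, sin -11.1°) = (20.71, -4.062). ∠PKH = 65.5°, so KH runs at -11.1° + (180° − 65.5°) = 103.4° from the x-axis; with |KH| = 18.0, H = K + 18.0·(cos 103.4°, sin 103.4°) = (16.53, 13.45). Then cos ∠KHP = HK·HP / (|HK||HP|), giving 64.28°.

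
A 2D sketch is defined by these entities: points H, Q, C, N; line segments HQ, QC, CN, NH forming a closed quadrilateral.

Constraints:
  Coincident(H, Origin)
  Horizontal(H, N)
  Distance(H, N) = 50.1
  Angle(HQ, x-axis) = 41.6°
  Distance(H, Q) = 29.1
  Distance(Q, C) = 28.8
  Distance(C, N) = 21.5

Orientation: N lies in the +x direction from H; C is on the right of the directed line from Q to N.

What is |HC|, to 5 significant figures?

31.322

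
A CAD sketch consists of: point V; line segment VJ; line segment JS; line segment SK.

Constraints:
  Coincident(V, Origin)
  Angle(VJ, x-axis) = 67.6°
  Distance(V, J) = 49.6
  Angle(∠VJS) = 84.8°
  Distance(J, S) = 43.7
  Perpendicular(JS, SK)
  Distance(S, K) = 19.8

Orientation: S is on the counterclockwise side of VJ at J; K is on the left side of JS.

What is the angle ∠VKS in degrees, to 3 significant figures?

127°

∠VJS = 84.8°, so JS runs at 67.6° + (180° − 84.8°) = 163° from the x-axis; with |JS| = 43.7, S = J + 43.7·(cos 163°, sin 163°) = (-22.8, 58.8). JS is perpendicular to SK; with |SK| = 19.8 on the left of JS, K = S + 19.8·(-0.296, -0.955) = (-28.7, 39.9). Then cos ∠VKS = KV·KS / (|KV||KS|), giving 127°.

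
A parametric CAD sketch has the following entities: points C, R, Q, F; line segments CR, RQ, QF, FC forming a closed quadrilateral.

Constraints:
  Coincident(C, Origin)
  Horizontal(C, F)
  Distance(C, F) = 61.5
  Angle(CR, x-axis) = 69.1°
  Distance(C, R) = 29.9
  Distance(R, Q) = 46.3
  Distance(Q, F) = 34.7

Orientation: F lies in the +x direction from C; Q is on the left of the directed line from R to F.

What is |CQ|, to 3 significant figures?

66.1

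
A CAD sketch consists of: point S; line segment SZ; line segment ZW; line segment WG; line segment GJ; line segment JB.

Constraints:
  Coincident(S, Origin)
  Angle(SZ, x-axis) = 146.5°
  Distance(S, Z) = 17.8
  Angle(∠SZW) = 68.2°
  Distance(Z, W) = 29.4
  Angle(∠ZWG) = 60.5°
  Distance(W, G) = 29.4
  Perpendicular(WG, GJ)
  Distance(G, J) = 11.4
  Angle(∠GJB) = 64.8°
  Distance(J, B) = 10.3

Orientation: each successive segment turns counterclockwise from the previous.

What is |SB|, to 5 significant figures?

7.2432

WG is perpendicular to GJ, so GJ runs at 107.80°; with |GJ| = 11.4, J = (3.7026, 0.87704). ∠GJB = 64.8° gives JB at -137.00° from the x-axis; with |JB| = 10.3, B = (-3.8304, -6.1475). Then |SB| = |B − S| = 7.2432.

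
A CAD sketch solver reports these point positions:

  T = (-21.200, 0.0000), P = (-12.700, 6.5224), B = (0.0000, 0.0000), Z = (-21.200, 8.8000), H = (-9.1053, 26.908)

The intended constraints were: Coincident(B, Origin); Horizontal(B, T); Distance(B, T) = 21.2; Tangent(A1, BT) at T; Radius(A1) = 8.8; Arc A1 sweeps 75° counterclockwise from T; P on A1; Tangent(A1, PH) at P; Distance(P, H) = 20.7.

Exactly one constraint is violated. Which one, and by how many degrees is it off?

Tangent(A1, PH) at P — off by 5.00°.

B = (0.00, 0.00) ✓; B.y = 0.00, T.y = 0.00 ✓; |BT| = 21.20 ✓; ∠(ZT, TB) = 90.00° ✓; |ZT| = 8.800 ✓; bearing(Z→P) − bearing(Z→T) = 75.00° ✓; |ZP| = 8.800 ✓; ∠(ZP, PH) = 85.00° ✗; |PH| = 20.70 ✓.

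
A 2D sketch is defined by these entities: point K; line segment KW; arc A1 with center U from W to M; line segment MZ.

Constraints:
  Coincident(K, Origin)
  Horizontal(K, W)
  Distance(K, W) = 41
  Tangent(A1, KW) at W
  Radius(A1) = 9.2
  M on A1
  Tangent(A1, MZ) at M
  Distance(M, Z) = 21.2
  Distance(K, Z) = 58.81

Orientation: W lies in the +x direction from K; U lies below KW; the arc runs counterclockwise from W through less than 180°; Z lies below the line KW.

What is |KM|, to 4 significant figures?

38.27

K is at the origin; K and W share the same y with |KW| = 41.0 and W on the +x side, so W = (41.00, 0.000). Tangency of A1 to KW means the radius UW is perpendicular to KW, so U = W + (0, -9.2) = (41.00, -9.200). Since UM ⟂ MZ (tangency), |UZ| = √(9.2² + 21.2²) = 23.11 regardless of where M sits on A1. So Z lies on both circle(K, 58.81) and circle(U, 23.11); the below-KW intersection is Z = (50.40, -30.31). M is the foot of the tangent from Z: M = (34.78, -15.98).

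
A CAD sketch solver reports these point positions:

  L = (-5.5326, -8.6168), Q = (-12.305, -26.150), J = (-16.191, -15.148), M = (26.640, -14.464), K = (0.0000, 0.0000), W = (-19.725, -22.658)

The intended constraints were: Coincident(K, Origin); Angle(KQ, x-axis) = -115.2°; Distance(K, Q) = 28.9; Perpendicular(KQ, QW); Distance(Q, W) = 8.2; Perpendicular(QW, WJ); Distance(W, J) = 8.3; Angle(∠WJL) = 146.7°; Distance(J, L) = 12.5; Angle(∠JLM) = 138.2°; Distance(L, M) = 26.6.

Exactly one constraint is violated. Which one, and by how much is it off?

Distance(L, M) = 26.6 — off by 6.10.

K = (0.00, 0.00) ✓; KQ at -115.2° ✓; |KQ| = 28.90 ✓; ∠(KQ, QW) = 90.00° ✓; |QW| = 8.201 ✓; ∠(QW, WJ) = 90.00° ✓; |WJ| = 8.300 ✓; ∠WJL = 146.7° ✓; |JL| = 12.50 ✓; ∠JLM = 138.2° ✓; |LM| = 32.70 ✗.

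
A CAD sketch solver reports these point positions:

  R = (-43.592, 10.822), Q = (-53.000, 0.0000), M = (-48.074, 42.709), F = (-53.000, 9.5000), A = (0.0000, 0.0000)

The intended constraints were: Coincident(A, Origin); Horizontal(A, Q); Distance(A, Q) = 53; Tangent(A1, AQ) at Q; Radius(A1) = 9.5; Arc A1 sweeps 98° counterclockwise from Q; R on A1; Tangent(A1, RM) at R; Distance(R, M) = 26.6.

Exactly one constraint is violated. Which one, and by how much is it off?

Distance(R, M) = 26.6 — off by 5.60.

A = (0.00, 0.00) ✓; A.y = 0.00, Q.y = 0.00 ✓; |AQ| = 53.00 ✓; ∠(FQ, QA) = 90.00° ✓; |FQ| = 9.500 ✓; bearing(F→R) − bearing(F→Q) = 98.00° ✓; |FR| = 9.500 ✓; ∠(FR, RM) = 90.00° ✓; |RM| = 32.20 ✗.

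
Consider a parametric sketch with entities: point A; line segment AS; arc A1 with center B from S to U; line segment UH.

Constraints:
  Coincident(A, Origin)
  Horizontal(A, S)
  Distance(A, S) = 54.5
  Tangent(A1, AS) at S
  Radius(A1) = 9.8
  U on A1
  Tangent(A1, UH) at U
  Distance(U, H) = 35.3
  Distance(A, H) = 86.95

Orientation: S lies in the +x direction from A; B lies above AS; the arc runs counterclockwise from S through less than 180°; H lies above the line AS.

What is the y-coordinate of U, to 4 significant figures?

5.618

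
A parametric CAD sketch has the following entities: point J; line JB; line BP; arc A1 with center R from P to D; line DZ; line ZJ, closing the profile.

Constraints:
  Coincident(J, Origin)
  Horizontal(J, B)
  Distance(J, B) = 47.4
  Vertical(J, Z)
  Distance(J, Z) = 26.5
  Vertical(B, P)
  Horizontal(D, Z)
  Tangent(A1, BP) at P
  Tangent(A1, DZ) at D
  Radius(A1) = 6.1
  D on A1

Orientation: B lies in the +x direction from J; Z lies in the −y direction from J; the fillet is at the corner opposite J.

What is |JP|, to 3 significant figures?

51.6

J is at the origin; J and B share the same y with |JB| = 47.4 and B on the +x side, so B = (47.4, 0.00). JZ is vertical with |JZ| = 26.5 and Z on the −y side, so Z = (0.00, -26.5). The virtual corner opposite J is at (47.4, -26.5). Tangency of A1 to BP means the radius RP is perpendicular to BP and A1 meets DZ tangentially, so RD is at right angles to DZ, with radius 6.1, so the center R sits 6.1 in from both sides at R = (41.3, -20.4). That places the tangent points at P = (47.4, -20.4) on BP and D = (41.3, -26.5) on DZ. Then |JP| = |P − J| = 51.6.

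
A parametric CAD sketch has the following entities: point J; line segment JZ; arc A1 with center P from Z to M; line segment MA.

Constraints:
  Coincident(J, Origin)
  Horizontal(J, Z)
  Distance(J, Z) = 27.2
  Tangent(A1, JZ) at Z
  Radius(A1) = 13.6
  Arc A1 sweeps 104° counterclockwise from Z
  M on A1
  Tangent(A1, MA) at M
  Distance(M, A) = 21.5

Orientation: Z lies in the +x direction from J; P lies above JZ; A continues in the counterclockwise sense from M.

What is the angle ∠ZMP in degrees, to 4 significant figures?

38.00°

J is at the origin; J and Z share the same y with |JZ| = 27.2 and Z on the +x side, so Z = (27.20, 0.000). Tangency of A1 to JZ means the radius PZ is perpendicular to JZ, so P = Z + (0, 13.6) = (27.20, 13.60). On A1, Z sits at bearing -90° from P; a 104° counterclockwise sweep puts M at bearing 14°, so M = P + 13.6·(cos 14°, sin 14°) = (40.40, 16.89). Then cos ∠ZMP = MZ·MP / (|MZ||MP|), giving 38.00°.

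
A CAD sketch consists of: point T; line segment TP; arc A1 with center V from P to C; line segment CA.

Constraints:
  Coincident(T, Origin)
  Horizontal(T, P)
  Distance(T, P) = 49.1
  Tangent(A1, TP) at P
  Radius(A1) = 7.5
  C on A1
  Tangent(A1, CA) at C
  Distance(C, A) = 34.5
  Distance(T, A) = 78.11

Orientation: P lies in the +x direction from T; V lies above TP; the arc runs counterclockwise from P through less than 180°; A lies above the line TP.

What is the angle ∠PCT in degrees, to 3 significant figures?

29.2°

Checks: T = (0.00, 0.00) ✓; ∠(VP, PT) = 90.00° ✓; |VP| = 7.500 ✓; |VC| = 7.500 ✓; ∠(VC, CA) = 90.00° ✓; |CA| = 34.50 ✓; |TA| = 78.11 ✓.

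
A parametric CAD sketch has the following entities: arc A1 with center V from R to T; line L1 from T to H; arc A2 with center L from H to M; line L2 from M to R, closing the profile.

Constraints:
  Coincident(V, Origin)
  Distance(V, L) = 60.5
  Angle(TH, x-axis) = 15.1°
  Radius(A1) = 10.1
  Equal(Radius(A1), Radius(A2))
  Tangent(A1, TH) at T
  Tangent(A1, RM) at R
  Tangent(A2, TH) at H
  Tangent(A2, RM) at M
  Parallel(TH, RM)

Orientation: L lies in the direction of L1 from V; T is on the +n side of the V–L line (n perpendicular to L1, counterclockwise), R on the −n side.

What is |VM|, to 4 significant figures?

61.34

The slot axis is L1's direction at 15.1°, so u = (cos 15.1°, sin 15.1°) = (0.9655, 0.2605) and n = (−sin 15.1°, cos 15.1°) = (-0.2605, 0.9655). V is at the origin and L lies 60.5 along u from V, so L = 60.5·u = (58.41, 15.76). Tangency of A1 to both parallel lines with radius 10.1 puts T and R at V ± 10.1·n: T = (-2.631, 9.751), R = (2.631, -9.751). Equal radii place H and M the same way about L: H = L + 10.1·n = (55.78, 25.51), M = L − 10.1·n = (61.04, 6.009). Then |VM| = |M − V| = 61.34.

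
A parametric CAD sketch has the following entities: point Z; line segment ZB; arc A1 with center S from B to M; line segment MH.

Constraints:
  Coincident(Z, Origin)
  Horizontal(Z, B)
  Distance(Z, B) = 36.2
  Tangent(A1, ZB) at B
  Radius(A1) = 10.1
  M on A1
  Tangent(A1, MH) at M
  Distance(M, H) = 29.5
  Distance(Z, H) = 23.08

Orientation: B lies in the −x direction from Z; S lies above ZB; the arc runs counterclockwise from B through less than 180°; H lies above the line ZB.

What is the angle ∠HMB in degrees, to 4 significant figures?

159.4°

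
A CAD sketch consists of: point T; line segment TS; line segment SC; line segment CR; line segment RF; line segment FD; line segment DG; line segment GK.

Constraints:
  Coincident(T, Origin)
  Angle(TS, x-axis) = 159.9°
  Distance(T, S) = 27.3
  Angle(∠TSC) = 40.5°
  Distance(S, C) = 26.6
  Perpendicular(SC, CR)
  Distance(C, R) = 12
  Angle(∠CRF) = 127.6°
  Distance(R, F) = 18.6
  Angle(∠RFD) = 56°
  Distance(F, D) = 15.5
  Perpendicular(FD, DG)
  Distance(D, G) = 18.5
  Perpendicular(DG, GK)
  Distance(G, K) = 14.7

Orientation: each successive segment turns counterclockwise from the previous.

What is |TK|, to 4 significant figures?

10.20

FD ⟂ DG, so DG runs at -64.20°; with |DG| = 18.5, G = (-5.375, -12.89). The perpendicularity gives GK at right angles to DG, so GK runs at 25.80°; with |GK| = 14.7, K = (7.860, -6.496). Then |TK| = |K − T| = 10.20.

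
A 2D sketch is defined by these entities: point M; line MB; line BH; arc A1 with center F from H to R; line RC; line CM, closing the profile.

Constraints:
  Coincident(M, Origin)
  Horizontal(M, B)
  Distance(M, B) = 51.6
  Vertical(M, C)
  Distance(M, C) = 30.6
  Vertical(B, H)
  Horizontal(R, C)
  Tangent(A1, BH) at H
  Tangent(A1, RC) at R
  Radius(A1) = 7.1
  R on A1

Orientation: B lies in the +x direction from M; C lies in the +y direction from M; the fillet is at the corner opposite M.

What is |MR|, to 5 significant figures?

54.006

The virtual corner opposite M is at (51.600, 30.600). A1 meets BH tangentially, so FH is at right angles to BH and A1 meets RC tangentially, so FR is at right angles to RC, with radius 7.1, so the center F sits 7.1 in from both sides at F = (44.500, 23.500). That places the tangent points at H = (51.600, 23.500) on BH and R = (44.500, 30.600) on RC. Then |MR| = |R − M| = 54.006.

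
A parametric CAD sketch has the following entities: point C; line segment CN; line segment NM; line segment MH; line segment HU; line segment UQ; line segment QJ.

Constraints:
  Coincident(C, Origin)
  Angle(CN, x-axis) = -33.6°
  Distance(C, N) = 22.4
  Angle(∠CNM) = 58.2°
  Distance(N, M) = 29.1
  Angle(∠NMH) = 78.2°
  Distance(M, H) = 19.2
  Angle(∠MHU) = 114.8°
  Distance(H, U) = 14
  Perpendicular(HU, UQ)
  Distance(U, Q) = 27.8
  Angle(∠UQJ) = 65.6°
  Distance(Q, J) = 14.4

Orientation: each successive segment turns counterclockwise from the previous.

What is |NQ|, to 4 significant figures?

7.371

∠MHU = 114.8° gives HU at -104.8° from the x-axis; with |HU| = 14.0, U = (-2.913, -0.1799). The perpendicularity gives UQ at right angles to HU, so UQ runs at -14.80°; with |UQ| = 27.8, Q = (23.96, -7.281). Then |NQ| = |Q − N| = 7.371.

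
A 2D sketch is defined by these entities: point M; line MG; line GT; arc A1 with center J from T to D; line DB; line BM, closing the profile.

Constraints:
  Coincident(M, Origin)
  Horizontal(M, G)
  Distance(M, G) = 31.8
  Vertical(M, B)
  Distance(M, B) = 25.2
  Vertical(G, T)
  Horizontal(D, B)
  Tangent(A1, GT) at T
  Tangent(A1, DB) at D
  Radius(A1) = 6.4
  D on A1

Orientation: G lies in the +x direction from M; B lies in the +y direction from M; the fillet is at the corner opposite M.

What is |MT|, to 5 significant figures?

36.942

M is at the origin; MG is horizontal with |MG| = 31.8 and G on the +x side, so G = (31.800, 0.0000). MB is vertical with |MB| = 25.2 and B on the +y side, so B = (0.0000, 25.200). The virtual corner opposite M is at (31.800, 25.200). The tangent condition forces JT to be normal to GT and since A1 is tangent to DB there, JD ⟂ DB, with radius 6.4, so the center J sits 6.4 in from both sides at J = (25.400, 18.800). That places the tangent points at T = (31.800, 18.800) on GT and D = (25.400, 25.200) on DB. Then |MT| = |T − M| = 36.942.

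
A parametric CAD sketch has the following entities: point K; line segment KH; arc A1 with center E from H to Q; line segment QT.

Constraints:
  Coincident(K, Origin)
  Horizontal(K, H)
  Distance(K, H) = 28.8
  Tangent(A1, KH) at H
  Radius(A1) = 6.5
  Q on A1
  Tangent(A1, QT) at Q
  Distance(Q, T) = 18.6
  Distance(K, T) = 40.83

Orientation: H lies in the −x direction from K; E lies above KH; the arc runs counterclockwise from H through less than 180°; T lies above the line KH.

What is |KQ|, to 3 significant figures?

24.9

Checks: ∠(EH, HK) = 90.00° ✓; |EQ| = 6.500 ✓; ∠(EQ, QT) = 90.00° ✓; |QT| = 18.60 ✓; |KT| = 40.83 ✓.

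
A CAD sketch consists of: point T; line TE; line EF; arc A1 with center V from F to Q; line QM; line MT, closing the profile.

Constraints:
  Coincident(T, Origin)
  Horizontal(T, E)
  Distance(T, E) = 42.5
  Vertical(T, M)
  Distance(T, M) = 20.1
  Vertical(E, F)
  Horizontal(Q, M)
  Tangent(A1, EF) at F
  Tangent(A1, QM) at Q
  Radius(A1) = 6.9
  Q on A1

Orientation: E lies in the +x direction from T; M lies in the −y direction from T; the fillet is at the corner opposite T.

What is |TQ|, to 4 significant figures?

40.88

T is at the origin; TE is horizontal with |TE| = 42.5 and E on the +x side, so E = (42.50, 0.000). T and M share the same x with |TM| = 20.1 and M on the −y side, so M = (0.000, -20.10). The virtual corner opposite T is at (42.50, -20.10). A1 meets EF tangentially, so VF is at right angles to EF and since A1 is tangent to QM there, VQ ⟂ QM, with radius 6.9, so the center V sits 6.9 in from both sides at V = (35.60, -13.20). That places the tangent points at F = (42.50, -13.20) on EF and Q = (35.60, -20.10) on QM. Then |TQ| = |Q − T| = 40.88.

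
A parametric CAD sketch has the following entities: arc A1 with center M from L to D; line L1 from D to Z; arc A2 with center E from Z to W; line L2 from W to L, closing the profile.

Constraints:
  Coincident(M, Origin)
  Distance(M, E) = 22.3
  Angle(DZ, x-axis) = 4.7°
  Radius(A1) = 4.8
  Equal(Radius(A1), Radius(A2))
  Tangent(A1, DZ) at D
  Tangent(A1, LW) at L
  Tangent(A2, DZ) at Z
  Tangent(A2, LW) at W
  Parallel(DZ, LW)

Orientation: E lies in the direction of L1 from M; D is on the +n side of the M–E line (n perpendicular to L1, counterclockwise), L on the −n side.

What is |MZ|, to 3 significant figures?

22.8

Tangency of A1 to both parallel lines with radius 4.8 puts D and L at M ± 4.8·n: D = (-0.393, 4.78), L = (0.393, -4.78). Equal radii place Z and W the same way about E: Z = E + 4.8·n = (21.8, 6.61), W = E − 4.8·n = (22.6, -2.96). Then |MZ| = |Z − M| = 22.8.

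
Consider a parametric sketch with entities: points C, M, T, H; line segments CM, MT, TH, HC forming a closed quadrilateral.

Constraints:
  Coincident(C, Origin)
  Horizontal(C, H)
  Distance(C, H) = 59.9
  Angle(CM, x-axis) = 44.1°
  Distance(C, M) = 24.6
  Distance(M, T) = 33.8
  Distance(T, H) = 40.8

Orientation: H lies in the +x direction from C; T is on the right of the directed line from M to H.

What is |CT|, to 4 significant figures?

27.81

Checks: |MT| = 33.80 ✓; |TH| = 40.80 ✓.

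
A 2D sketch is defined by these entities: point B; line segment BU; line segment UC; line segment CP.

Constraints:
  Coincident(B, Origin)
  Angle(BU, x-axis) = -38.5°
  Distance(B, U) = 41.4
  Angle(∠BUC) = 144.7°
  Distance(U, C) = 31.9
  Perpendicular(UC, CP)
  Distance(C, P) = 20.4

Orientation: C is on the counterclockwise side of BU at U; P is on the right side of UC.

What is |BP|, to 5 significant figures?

79.243

B is at the origin; BU runs at -38.5° with length 41.4, so U = 41.4·(cos -38.5°, sin -38.5°) = (32.400, -25.772). ∠BUC = 144.7°, so UC runs at -38.5° + (180° − 144.7°) = -3.2000° from the x-axis; with |UC| = 31.9, C = U + 31.9·(cos -3.2000°, sin -3.2000°) = (64.250, -27.553). UC ⟂ CP; with |CP| = 20.4 on the right of UC, P = C + 20.4·(-0.055822, -0.99844) = (63.111, -47.921). Then |BP| = |P − B| = 79.243.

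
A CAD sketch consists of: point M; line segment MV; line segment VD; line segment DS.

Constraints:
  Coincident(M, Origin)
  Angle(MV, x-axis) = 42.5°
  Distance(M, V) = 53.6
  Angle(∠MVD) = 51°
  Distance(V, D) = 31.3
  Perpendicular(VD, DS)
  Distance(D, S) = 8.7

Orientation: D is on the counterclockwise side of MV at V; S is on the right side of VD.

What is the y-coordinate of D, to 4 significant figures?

40.84

M is at the origin; MV runs at 42.5° with length 53.6, so V = 53.6·(cos 42.5°, sin 42.5°) = (39.52, 36.21). ∠MVD = 51.0°, so VD runs at 42.5° + (180° − 51.0°) = 171.5° from the x-axis; with |VD| = 31.3, D = V + 31.3·(cos 171.5°, sin 171.5°) = (8.562, 40.84). So D.y = 40.84.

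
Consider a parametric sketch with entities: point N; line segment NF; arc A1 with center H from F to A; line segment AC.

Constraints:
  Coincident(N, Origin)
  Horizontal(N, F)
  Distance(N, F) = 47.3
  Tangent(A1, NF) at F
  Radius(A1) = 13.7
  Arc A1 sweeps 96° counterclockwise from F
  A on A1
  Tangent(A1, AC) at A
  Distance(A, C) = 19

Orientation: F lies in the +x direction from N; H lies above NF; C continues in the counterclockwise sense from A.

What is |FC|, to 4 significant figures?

35.96

N is at the origin; NF is horizontal with |NF| = 47.3 and F on the +x side, so F = (47.30, 0.000). A1 meets NF tangentially, so HF is at right angles to NF, so H = F + (0, 13.7) = (47.30, 13.70). On A1, F sits at bearing -90° from H; a 96° counterclockwise sweep puts A at bearing 6°, so A = H + 13.7·(cos 6°, sin 6°) = (60.92, 15.13). The tangent condition forces HA to be normal to AC, so AC runs along (−sin 6°, cos 6°); with |AC| = 19.0, C = (58.94, 34.03). Then |FC| = |C − F| = 35.96.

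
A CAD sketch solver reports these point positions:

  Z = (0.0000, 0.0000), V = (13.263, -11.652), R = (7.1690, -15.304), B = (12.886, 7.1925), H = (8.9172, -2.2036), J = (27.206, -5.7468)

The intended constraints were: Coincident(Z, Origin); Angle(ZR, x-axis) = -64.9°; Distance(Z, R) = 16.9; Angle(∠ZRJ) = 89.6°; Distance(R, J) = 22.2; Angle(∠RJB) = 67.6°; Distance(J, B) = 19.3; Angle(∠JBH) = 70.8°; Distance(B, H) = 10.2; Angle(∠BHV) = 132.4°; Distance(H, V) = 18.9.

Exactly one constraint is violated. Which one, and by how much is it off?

Distance(H, V) = 18.9 — off by 8.50.

Z = (0.00, 0.00) ✓; ZR at -64.90° ✓; |ZR| = 16.90 ✓; ∠ZRJ = 89.60° ✓; |RJ| = 22.20 ✓; ∠RJB = 67.60° ✓; |JB| = 19.30 ✓; ∠JBH = 70.80° ✓; |BH| = 10.20 ✓; ∠BHV = 132.4° ✓; |HV| = 10.40 ✗.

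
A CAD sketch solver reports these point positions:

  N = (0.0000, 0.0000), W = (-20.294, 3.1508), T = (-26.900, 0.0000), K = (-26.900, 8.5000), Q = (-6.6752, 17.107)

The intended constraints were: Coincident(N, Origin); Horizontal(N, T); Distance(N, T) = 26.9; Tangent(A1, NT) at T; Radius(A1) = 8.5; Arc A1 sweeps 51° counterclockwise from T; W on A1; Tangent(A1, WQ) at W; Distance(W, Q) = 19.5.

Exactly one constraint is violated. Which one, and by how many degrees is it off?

Tangent(A1, WQ) at W — off by 5.30°.

N = (0.00, 0.00) ✓; N.y = 0.00, T.y = 0.00 ✓; |NT| = 26.90 ✓; ∠(KT, TN) = 90.00° ✓; |KT| = 8.500 ✓; bearing(K→W) − bearing(K→T) = 51.00° ✓; |KW| = 8.500 ✓; ∠(KW, WQ) = 95.30° ✗; |WQ| = 19.50 ✓.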